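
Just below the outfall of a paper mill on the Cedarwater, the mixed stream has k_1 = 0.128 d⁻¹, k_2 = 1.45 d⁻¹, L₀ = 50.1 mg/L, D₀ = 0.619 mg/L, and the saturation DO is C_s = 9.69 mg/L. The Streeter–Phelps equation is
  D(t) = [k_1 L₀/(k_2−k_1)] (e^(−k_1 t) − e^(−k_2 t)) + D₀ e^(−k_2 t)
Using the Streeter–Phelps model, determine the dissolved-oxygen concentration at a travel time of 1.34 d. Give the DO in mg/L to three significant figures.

DO ≈ 6.21 mg/L

k_1 L₀/(k_2−k_1) = 0.128×50.1/(1.45−0.128) = 6.413/1.322 = 4.851 mg/L.
e^(−k_1 t) = e^(−0.128×1.340) = 0.8424; e^(−k_2 t) = e^(−1.45×1.340) = 0.1433.
D = 4.851 × (0.8424 − 0.1433) + 0.619 × 0.1433 = 3.391 + 0.08869 = 3.480 mg/L.
DO = C_s − D = 9.69 − 3.480 = 6.210 mg/L.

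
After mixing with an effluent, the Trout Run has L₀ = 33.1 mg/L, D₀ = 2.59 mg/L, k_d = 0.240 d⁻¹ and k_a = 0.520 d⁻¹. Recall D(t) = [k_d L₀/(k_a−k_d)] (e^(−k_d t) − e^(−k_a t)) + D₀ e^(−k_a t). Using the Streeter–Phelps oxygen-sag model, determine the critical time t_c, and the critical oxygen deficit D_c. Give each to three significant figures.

At the critical point dD/dt = 0, so k_d L₀ e^(−k_d t) = k_a D. Substituting D(t) from the Streeter–Phelps equation and solving for t gives
t_c = ln[(k_a/k_d)(1 − D₀(k_a−k_d)/(k_d L₀))] / (k_a−k_d).
Here k_a−k_d = 0.2800 d⁻¹ and 1 − D₀(k_a−k_d)/(k_d L₀) = 1 − 2.59×0.2800/(0.240×33.1) = 0.9087, so
t_c = ln(2.167 × 0.9087) / 0.2800 = 0.6775 / 0.2800 = 2.420 d.
D_c = (k_d/k_a) L₀ e^(−k_d t_c) = (0.240/0.520) × 33.1 × e^(−0.240×2.420) = 0.4615 × 33.1 × 0.5595 = 8.548 mg/L.

t_c ≈ 2.42 d; D_c ≈ 8.55 mg/L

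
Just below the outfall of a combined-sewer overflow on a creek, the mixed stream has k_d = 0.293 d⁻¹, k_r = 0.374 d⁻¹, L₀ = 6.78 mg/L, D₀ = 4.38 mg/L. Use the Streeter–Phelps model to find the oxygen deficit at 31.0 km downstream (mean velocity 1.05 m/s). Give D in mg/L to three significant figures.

Travel time t = x/v = 31.0 km / (1.05 m/s) = 31000 m / 1.05 m/s = 29520 s = 0.3417 d.
k_d L₀/(k_r−k_d) = 0.293×6.78/(0.374−0.293) = 1.987/0.08100 = 24.53 mg/L.
e^(−k_d t) = e^(−0.293×0.3417) = 0.9047; e^(−k_r t) = e^(−0.374×0.3417) = 0.8800.
D = 24.53 × (0.9047 − 0.8800) + 4.38 × 0.8800 = 0.6057 + 3.855 = 4.460 mg/L.

D ≈ 4.46 mg/L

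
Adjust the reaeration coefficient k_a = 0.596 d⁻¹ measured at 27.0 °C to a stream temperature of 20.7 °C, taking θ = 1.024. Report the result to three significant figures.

k_a(T₂) = k_a(T₁) · θ^(T₂−T₁) = 0.596 × 1.024^(20.7−27.0)
= 0.596 × 1.024^-6.30 = 0.596 × 0.8612 = 0.5133 d⁻¹.

k_a ≈ 0.513 d⁻¹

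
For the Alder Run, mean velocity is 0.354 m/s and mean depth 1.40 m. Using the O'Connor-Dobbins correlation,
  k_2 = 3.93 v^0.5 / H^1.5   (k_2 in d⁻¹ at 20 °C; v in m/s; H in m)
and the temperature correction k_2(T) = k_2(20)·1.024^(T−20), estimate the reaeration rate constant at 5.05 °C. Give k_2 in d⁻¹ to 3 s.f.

k_2 ≈ 0.990 d⁻¹

k_2(20) = 3.93 × 0.354^0.5 / 1.40^1.5 = 3.93 × 0.5950 / 1.657 = 1.412 d⁻¹.
k_2(5.05) = 1.412 × 1.024^(5.05−20) = 1.412 × 0.7015 = 0.9902 d⁻¹.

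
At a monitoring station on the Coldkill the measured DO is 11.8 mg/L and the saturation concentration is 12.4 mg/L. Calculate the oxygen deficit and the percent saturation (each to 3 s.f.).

D ≈ 0.600 mg/L; 95.2 % saturation

D = C_s − C = 12.4 − 11.8 = 0.600 mg/L.
% saturation = 11.8/12.4 × 100 = 95.2 %.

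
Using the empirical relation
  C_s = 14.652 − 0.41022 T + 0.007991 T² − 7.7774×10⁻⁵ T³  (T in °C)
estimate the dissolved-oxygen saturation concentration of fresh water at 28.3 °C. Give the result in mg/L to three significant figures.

C_s = 14.652 − 0.41022×28.3 + 0.007991×28.3² − 7.7774×10⁻⁵×28.3³ = 7.680 mg/L.

C_s ≈ 7.68 mg/L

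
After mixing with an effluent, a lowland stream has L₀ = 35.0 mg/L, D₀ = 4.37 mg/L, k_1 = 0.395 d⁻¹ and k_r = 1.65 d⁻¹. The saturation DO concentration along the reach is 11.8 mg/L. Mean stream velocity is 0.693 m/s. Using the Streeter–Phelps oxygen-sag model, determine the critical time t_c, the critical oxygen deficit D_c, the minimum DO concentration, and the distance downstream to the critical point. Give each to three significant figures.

t_c ≈ 0.736 d; D_c ≈ 6.26 mg/L; min DO ≈ 5.54 mg/L; x_c ≈ 44.1 km

t_c = [1/(k_r−k_1)] ln[(k_r/k_1)(1 − D₀(k_r−k_1)/(k_1 L₀))]
= [1/(1.65−0.395)] ln[(1.65/0.395)(1 − 4.37×1.255/(0.395×35.0))]
= (1/1.255) ln[4.177 × 0.6033] = 0.7968 × ln(2.520) = 0.7968 × 0.9243 = 0.7365 d.
L(t_c) = L₀ e^(−k_1 t_c) = 35.0 × 0.7476 = 26.17 mg/L, and at the critical point k_r D_c = k_1 L, so D_c = (0.395/1.65) × 26.17 = 6.264 mg/L.
Minimum DO = C_s − D_c = 11.8 − 6.264 = 5.536 mg/L.
x_c = v t_c = 0.693 m/s × 0.7365 d × 86400 s/d = 44100 m ≈ 44.1 km.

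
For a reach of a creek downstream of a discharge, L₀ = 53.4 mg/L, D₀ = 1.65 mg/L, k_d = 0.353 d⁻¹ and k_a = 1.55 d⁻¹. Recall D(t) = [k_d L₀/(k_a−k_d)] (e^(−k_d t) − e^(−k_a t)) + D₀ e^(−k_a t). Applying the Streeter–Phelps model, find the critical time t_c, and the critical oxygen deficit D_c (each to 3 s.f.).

With k_a/k_d = 4.391 and 1 − D₀(k_a−k_d)/(k_d L₀) = 0.8952,
t_c = ln(4.391 × 0.8952) / (1.55 − 0.353) = ln(3.931) / 1.197 = 1.369/1.197 = 1.144 d.
D_c = (k_d/k_a) L₀ e^(−k_d t_c) = (0.353/1.55) × 53.4 × e^(−0.353×1.144) = 0.2277 × 53.4 × 0.6679 = 8.122 mg/L.

t_c ≈ 1.14 d; D_c ≈ 8.12 mg/L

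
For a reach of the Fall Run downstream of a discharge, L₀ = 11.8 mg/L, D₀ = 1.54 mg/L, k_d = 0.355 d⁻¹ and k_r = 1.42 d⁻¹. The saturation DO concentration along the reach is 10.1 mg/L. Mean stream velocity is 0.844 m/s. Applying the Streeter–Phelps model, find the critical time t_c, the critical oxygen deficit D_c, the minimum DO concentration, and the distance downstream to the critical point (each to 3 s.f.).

At the critical point dD/dt = 0, so k_d L₀ e^(−k_d t) = k_r D. Substituting D(t) from the Streeter–Phelps equation and solving for t gives
t_c = ln[(k_r/k_d)(1 − D₀(k_r−k_d)/(k_d L₀))] / (k_r−k_d).
Here k_r−k_d = 1.065 d⁻¹ and 1 − D₀(k_r−k_d)/(k_d L₀) = 1 − 1.54×1.065/(0.355×11.8) = 0.6085, so
t_c = ln(4.000 × 0.6085) / 1.065 = 0.8895 / 1.065 = 0.8352 d.
D_c = (k_d/k_r) L₀ e^(−k_d t_c) = (0.355/1.42) × 11.8 × e^(−0.355×0.8352) = 0.2500 × 11.8 × 0.7434 = 2.193 mg/L.
Minimum DO = C_s − D_c = 10.1 − 2.193 = 7.907 mg/L.
x_c = v t_c = 0.844 m/s × 0.8352 d × 86400 s/d = 60900 m ≈ 60.9 km.

t_c ≈ 0.835 d; D_c ≈ 2.19 mg/L; min DO ≈ 7.91 mg/L; x_c ≈ 60.9 km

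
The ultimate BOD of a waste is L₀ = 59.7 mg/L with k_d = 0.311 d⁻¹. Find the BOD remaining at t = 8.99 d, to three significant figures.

L_t = L₀ e^(−k_d t) = 59.7 × e^(−0.311×8.99) = 59.7 × 0.06106 = 3.645 mg/L.

L ≈ 3.65 mg/L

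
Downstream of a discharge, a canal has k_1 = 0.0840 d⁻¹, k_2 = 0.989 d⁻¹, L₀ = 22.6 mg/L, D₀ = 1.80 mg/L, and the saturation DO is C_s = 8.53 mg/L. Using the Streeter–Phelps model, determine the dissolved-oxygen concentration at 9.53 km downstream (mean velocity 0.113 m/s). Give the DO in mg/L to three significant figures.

DO ≈ 6.71 mg/L

Travel time t = x/v = 9.53 km / (0.113 m/s) = 9530 m / 0.113 m/s = 84340 s = 0.9761 d.
k_1 L₀/(k_2−k_1) = 0.0840×22.6/(0.989−0.0840) = 1.898/0.9050 = 2.098 mg/L.
e^(−k_1 t) = e^(−0.0840×0.9761) = 0.9213; e^(−k_2 t) = e^(−0.989×0.9761) = 0.3808.
D = 2.098 × (0.9213 − 0.3808) + 1.80 × 0.3808 = 1.134 + 0.6855 = 1.819 mg/L.
DO = C_s − D = 8.53 − 1.819 = 6.711 mg/L.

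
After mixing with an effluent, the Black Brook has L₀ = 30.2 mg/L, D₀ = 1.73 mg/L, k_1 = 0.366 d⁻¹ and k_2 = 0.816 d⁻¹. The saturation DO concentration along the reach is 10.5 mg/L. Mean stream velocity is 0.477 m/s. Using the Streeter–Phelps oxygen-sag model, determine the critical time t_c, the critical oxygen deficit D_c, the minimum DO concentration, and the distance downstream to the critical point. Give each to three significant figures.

t_c ≈ 1.62 d; D_c ≈ 7.49 mg/L; min DO ≈ 3.01 mg/L; x_c ≈ 66.7 km

At the critical point dD/dt = 0, so k_1 L₀ e^(−k_1 t) = k_2 D. Substituting D(t) from the Streeter–Phelps equation and solving for t gives
t_c = ln[(k_2/k_1)(1 − D₀(k_2−k_1)/(k_1 L₀))] / (k_2−k_1).
Here k_2−k_1 = 0.4500 d⁻¹ and 1 − D₀(k_2−k_1)/(k_1 L₀) = 1 − 1.73×0.4500/(0.366×30.2) = 0.9296, so
t_c = ln(2.230 × 0.9296) / 0.4500 = 0.7287 / 0.4500 = 1.619 d.
L(t_c) = L₀ e^(−k_1 t_c) = 30.2 × 0.5528 = 16.70 mg/L, and at the critical point k_2 D_c = k_1 L, so D_c = (0.366/0.816) × 16.70 = 7.488 mg/L.
Minimum DO = C_s − D_c = 10.5 − 7.488 = 3.012 mg/L.
x_c = v t_c = 0.477 m/s × 1.619 d × 86400 s/d = 66740 m ≈ 66.7 km.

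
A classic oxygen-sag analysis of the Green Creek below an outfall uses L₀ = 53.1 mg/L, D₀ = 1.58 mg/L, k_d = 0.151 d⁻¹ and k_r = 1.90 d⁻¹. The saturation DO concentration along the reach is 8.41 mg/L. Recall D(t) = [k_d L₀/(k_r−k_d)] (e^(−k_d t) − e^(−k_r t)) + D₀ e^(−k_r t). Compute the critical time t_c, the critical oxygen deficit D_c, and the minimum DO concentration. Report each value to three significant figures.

t_c ≈ 1.21 d; D_c ≈ 3.52 mg/L; min DO ≈ 4.89 mg/L

With k_r/k_d = 12.58 and 1 − D₀(k_r−k_d)/(k_d L₀) = 0.6554,
t_c = ln(12.58 × 0.6554) / (1.90 − 0.151) = ln(8.246) / 1.749 = 2.110/1.749 = 1.206 d.
D_c = (k_d/k_r) L₀ e^(−k_d t_c) = (0.151/1.90) × 53.1 × e^(−0.151×1.206) = 0.07947 × 53.1 × 0.8335 = 3.517 mg/L.
Minimum DO = C_s − D_c = 8.41 − 3.517 = 4.893 mg/L.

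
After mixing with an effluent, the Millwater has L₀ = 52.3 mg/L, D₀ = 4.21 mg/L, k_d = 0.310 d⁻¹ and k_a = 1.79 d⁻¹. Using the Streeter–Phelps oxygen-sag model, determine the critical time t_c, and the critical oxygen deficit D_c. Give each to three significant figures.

At the critical point dD/dt = 0, so k_d L₀ e^(−k_d t) = k_a D. Substituting D(t) from the Streeter–Phelps equation and solving for t gives
t_c = ln[(k_a/k_d)(1 − D₀(k_a−k_d)/(k_d L₀))] / (k_a−k_d).
Here k_a−k_d = 1.480 d⁻¹ and 1 − D₀(k_a−k_d)/(k_d L₀) = 1 − 4.21×1.480/(0.310×52.3) = 0.6157, so
t_c = ln(5.774 × 0.6157) / 1.480 = 1.268 / 1.480 = 0.8570 d.
L(t_c) = L₀ e^(−k_d t_c) = 52.3 × 0.7667 = 40.10 mg/L, and at the critical point k_a D_c = k_d L, so D_c = (0.310/1.79) × 40.10 = 6.944 mg/L.

t_c ≈ 0.857 d; D_c ≈ 6.94 mg/L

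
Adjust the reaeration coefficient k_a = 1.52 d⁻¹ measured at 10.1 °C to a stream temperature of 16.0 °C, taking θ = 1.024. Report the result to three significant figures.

k_a ≈ 1.75 d⁻¹

k_a(T₂) = k_a(T₁) · θ^(T₂−T₁) = 1.52 × 1.024^(16.0−10.1)
= 1.52 × 1.024^5.90 = 1.52 × 1.150 = 1.748 d⁻¹.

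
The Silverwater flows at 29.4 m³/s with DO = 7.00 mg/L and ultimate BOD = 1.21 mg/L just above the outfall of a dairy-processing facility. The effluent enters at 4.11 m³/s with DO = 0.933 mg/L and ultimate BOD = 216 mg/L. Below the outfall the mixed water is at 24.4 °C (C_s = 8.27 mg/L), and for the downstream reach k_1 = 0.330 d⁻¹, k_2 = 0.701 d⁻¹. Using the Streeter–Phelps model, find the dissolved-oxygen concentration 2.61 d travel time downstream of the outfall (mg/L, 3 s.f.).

Mixed DO = (29.4×7.00 + 4.11×0.933)/(29.4+4.11) = 209.6/33.51 = 6.256 mg/L.
Mixed L₀ = (29.4×1.21 + 4.11×216)/(33.51) = 923.3/33.51 = 27.55 mg/L.
Initial deficit D₀ = C_s − DO₀ = 8.27 − 6.256 = 2.014 mg/L.
D(2.61) = [0.330×27.55/(0.701−0.330)](e^(−0.330×2.61) − e^(−0.701×2.61)) + 2.014 e^(−0.701×2.61)
= 24.51 × (0.4226 − 0.1605) + 2.014 × 0.1605 = 6.748 mg/L.
DO = 8.27 − 6.748 = 1.522 mg/L.

DO ≈ 1.52 mg/L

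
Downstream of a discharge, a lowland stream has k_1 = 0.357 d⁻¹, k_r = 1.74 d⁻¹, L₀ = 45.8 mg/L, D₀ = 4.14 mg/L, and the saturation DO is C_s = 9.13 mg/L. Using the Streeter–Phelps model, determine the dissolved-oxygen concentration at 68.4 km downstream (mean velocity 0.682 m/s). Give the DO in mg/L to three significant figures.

DO ≈ 2.34 mg/L

Travel time t = x/v = 68.4 km / (0.682 m/s) = 68400 m / 0.682 m/s = 100300 s = 1.161 d.
k_1 L₀/(k_r−k_1) = 0.357×45.8/(1.74−0.357) = 16.35/1.383 = 11.82 mg/L.
e^(−k_1 t) = e^(−0.357×1.161) = 0.6607; e^(−k_r t) = e^(−1.74×1.161) = 0.1327.
D = 11.82 × (0.6607 − 0.1327) + 4.14 × 0.1327 = 6.243 + 0.5493 = 6.792 mg/L.
DO = C_s − D = 9.13 − 6.792 = 2.338 mg/L.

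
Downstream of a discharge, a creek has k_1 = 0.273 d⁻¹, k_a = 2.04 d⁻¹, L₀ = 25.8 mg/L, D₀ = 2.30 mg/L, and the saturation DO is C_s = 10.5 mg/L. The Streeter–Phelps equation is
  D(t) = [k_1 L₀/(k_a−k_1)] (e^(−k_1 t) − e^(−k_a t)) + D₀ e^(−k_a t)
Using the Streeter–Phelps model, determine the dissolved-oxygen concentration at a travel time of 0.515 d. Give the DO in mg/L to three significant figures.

DO ≈ 7.63 mg/L

k_1 L₀/(k_a−k_1) = 0.273×25.8/(2.04−0.273) = 7.043/1.767 = 3.986 mg/L.
e^(−k_1 t) = e^(−0.273×0.5150) = 0.8688; e^(−k_a t) = e^(−2.04×0.5150) = 0.3497.
D = 3.986 × (0.8688 − 0.3497) + 2.30 × 0.3497 = 2.069 + 0.8044 = 2.874 mg/L.
DO = C_s − D = 10.5 − 2.874 = 7.626 mg/L.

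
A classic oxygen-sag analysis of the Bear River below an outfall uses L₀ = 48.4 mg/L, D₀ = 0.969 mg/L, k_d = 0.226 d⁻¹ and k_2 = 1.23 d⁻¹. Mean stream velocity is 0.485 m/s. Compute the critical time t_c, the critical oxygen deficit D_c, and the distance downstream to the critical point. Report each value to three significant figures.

t_c = [1/(k_2−k_d)] ln[(k_2/k_d)(1 − D₀(k_2−k_d)/(k_d L₀))]
= [1/(1.23−0.226)] ln[(1.23/0.226)(1 − 0.969×1.004/(0.226×48.4))]
= (1/1.004) ln[5.442 × 0.9111] = 0.9960 × ln(4.958) = 0.9960 × 1.601 = 1.595 d.
L(t_c) = L₀ e^(−k_d t_c) = 48.4 × 0.6974 = 33.75 mg/L, and at the critical point k_2 D_c = k_d L, so D_c = (0.226/1.23) × 33.75 = 6.202 mg/L.
x_c = v t_c = 0.485 m/s × 1.595 d × 86400 s/d = 66820 m ≈ 66.8 km.

t_c ≈ 1.59 d; D_c ≈ 6.20 mg/L; x_c ≈ 66.8 km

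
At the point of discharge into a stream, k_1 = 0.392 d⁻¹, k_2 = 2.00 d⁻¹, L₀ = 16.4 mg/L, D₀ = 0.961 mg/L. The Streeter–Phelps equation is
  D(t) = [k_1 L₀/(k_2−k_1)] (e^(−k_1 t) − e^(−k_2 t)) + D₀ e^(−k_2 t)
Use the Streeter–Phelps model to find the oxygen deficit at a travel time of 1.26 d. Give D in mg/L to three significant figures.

D ≈ 2.20 mg/L

k_1 L₀/(k_2−k_1) = 0.392×16.4/(2.00−0.392) = 6.429/1.608 = 3.998 mg/L.
e^(−k_1 t) = e^(−0.392×1.260) = 0.6102; e^(−k_2 t) = e^(−2.00×1.260) = 0.08046.
D = 3.998 × (0.6102 − 0.08046) + 0.961 × 0.08046 = 2.118 + 0.07732 = 2.195 mg/L.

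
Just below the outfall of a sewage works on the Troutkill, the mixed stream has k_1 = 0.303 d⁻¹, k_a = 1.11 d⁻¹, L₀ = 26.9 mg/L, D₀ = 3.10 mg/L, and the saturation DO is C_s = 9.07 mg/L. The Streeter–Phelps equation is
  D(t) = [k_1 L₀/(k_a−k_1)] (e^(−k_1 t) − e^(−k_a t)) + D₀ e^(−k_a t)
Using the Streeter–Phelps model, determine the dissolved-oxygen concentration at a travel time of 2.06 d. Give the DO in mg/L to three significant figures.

k_1 L₀/(k_a−k_1) = 0.303×26.9/(1.11−0.303) = 8.151/0.8070 = 10.10 mg/L.
e^(−k_1 t) = e^(−0.303×2.060) = 0.5357; e^(−k_a t) = e^(−1.11×2.060) = 0.1016.
D = 10.10 × (0.5357 − 0.1016) + 3.10 × 0.1016 = 4.384 + 0.3150 = 4.699 mg/L.
DO = C_s − D = 9.07 − 4.699 = 4.371 mg/L.

DO ≈ 4.37 mg/L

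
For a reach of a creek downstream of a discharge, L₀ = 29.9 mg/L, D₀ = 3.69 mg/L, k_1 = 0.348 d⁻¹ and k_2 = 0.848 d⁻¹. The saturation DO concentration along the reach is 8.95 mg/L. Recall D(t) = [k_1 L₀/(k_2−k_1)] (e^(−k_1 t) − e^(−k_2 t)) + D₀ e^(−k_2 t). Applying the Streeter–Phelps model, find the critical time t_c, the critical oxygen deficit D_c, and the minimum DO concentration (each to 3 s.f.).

With k_2/k_1 = 2.437 and 1 − D₀(k_2−k_1)/(k_1 L₀) = 0.8227,
t_c = ln(2.437 × 0.8227) / (0.848 − 0.348) = ln(2.005) / 0.5000 = 0.6955/0.5000 = 1.391 d.
D_c = (k_1/k_2) L₀ e^(−k_1 t_c) = (0.348/0.848) × 29.9 × e^(−0.348×1.391) = 0.4104 × 29.9 × 0.6163 = 7.562 mg/L.
Minimum DO = C_s − D_c = 8.95 − 7.562 = 1.388 mg/L.

t_c ≈ 1.39 d; D_c ≈ 7.56 mg/L; min DO ≈ 1.39 mg/L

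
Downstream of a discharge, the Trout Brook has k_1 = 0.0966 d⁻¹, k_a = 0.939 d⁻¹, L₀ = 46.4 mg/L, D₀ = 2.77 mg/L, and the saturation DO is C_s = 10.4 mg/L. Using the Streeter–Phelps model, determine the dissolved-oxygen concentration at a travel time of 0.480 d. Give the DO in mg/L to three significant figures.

DO ≈ 6.95 mg/L

k_1 L₀/(k_a−k_1) = 0.0966×46.4/(0.939−0.0966) = 4.482/0.8424 = 5.321 mg/L.
e^(−k_1 t) = e^(−0.0966×0.4800) = 0.9547; e^(−k_a t) = e^(−0.939×0.4800) = 0.6372.
D = 5.321 × (0.9547 − 0.6372) + 2.77 × 0.6372 = 1.689 + 1.765 = 3.454 mg/L.
DO = C_s − D = 10.4 − 3.454 = 6.946 mg/L.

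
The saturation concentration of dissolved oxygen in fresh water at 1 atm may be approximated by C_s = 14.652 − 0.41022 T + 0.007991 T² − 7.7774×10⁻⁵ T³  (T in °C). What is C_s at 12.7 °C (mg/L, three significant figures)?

C_s ≈ 10.6 mg/L

C_s = 14.652 − 0.41022×12.7 + 0.007991×12.7² − 7.7774×10⁻⁵×12.7³ = 10.57 mg/L.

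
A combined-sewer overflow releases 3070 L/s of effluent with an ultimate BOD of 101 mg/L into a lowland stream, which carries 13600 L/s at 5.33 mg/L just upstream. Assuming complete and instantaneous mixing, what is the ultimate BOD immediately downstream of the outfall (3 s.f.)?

Flow-weighted mixing: C = (Q_r C_r + Q_w C_w)/(Q_r + Q_w)
= (13600×5.33 + 3070×101)/(13600 + 3070) = 382600/16670 = 22.95 mg/L.

22.9 mg/L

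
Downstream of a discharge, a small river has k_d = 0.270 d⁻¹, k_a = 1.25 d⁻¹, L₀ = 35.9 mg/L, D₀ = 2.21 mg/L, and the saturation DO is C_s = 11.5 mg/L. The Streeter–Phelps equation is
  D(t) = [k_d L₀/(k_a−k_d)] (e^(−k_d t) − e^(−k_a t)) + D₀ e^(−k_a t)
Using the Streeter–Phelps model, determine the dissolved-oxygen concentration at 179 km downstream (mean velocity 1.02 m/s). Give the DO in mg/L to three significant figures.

DO ≈ 6.39 mg/L

Travel time t = x/v = 179 km / (1.02 m/s) = 179000 m / 1.02 m/s = 175500 s = 2.031 d.
k_d L₀/(k_a−k_d) = 0.270×35.9/(1.25−0.270) = 9.693/0.9800 = 9.891 mg/L.
e^(−k_d t) = e^(−0.270×2.031) = 0.5779; e^(−k_a t) = e^(−1.25×2.031) = 0.07895.
D = 9.891 × (0.5779 − 0.07895) + 2.21 × 0.07895 = 4.935 + 0.1745 = 5.109 mg/L.
DO = C_s − D = 11.5 − 5.109 = 6.391 mg/L.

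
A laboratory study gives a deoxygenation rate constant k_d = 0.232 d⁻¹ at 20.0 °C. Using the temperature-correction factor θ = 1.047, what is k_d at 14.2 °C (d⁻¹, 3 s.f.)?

k_d(T₂) = k_d(T₁) · θ^(T₂−T₁) = 0.232 × 1.047^(14.2−20.0)
= 0.232 × 1.047^-5.80 = 0.232 × 0.7661 = 0.1777 d⁻¹.

k_d ≈ 0.178 d⁻¹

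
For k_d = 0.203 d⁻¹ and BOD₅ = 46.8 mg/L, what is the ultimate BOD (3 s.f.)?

L₀ ≈ 73.4 mg/L

BOD₅ = L₀(1 − e^(−5k_d)) ⇒ L₀ = BOD₅ / (1 − e^(−5×0.203))
= 46.8 / (1 − 0.3624) = 46.8 / 0.6376 = 73.40 mg/L.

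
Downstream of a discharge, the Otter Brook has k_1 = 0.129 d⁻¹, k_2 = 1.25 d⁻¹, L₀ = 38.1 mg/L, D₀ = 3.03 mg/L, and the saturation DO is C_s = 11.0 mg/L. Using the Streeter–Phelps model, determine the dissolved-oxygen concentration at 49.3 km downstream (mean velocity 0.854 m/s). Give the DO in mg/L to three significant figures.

Travel time t = x/v = 49.3 km / (0.854 m/s) = 49300 m / 0.854 m/s = 57730 s = 0.6682 d.
k_1 L₀/(k_2−k_1) = 0.129×38.1/(1.25−0.129) = 4.915/1.121 = 4.384 mg/L.
e^(−k_1 t) = e^(−0.129×0.6682) = 0.9174; e^(−k_2 t) = e^(−1.25×0.6682) = 0.4338.
D = 4.384 × (0.9174 − 0.4338) + 3.03 × 0.4338 = 2.120 + 1.314 = 3.435 mg/L.
DO = C_s − D = 11.0 − 3.435 = 7.565 mg/L.

DO ≈ 7.57 mg/L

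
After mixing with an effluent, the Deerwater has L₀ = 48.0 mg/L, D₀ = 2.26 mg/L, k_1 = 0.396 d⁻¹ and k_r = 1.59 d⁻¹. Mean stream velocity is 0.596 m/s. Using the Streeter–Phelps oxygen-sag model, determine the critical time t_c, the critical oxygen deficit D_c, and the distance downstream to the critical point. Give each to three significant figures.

t_c ≈ 1.04 d; D_c ≈ 7.93 mg/L; x_c ≈ 53.3 km

t_c = [1/(k_r−k_1)] ln[(k_r/k_1)(1 − D₀(k_r−k_1)/(k_1 L₀))]
= [1/(1.59−0.396)] ln[(1.59/0.396)(1 − 2.26×1.194/(0.396×48.0))]
= (1/1.194) ln[4.015 × 0.8580] = 0.8375 × ln(3.445) = 0.8375 × 1.237 = 1.036 d.
L(t_c) = L₀ e^(−k_1 t_c) = 48.0 × 0.6635 = 31.85 mg/L, and at the critical point k_r D_c = k_1 L, so D_c = (0.396/1.59) × 31.85 = 7.932 mg/L.
x_c = v t_c = 0.596 m/s × 1.036 d × 86400 s/d = 53350 m ≈ 53.3 km.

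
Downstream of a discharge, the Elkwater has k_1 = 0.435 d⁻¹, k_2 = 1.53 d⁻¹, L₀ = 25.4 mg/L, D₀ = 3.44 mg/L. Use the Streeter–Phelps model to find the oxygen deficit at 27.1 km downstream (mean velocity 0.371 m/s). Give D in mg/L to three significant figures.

D ≈ 5.16 mg/L

Travel time t = x/v = 27.1 km / (0.371 m/s) = 27100 m / 0.371 m/s = 73050 s = 0.8454 d.
k_1 L₀/(k_2−k_1) = 0.435×25.4/(1.53−0.435) = 11.05/1.095 = 10.09 mg/L.
e^(−k_1 t) = e^(−0.435×0.8454) = 0.6923; e^(−k_2 t) = e^(−1.53×0.8454) = 0.2743.
D = 10.09 × (0.6923 − 0.2743) + 3.44 × 0.2743 = 4.218 + 0.9436 = 5.161 mg/L.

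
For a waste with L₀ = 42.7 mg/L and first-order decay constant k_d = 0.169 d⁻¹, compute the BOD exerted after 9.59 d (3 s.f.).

y_t = L₀(1 − e^(−k_d t)) = 42.7 × (1 − e^(−0.169×9.59))
= 42.7 × (1 − 0.1978) = 42.7 × 0.8022 = 34.26 mg/L.

y ≈ 34.3 mg/L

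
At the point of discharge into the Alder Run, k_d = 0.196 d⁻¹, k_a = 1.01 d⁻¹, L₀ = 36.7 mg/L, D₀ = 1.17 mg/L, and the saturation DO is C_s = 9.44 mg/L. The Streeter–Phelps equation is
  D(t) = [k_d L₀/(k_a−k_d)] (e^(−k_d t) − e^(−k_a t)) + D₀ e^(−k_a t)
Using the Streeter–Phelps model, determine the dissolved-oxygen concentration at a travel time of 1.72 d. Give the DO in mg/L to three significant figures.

DO ≈ 4.48 mg/L

k_d L₀/(k_a−k_d) = 0.196×36.7/(1.01−0.196) = 7.193/0.8140 = 8.837 mg/L.
e^(−k_d t) = e^(−0.196×1.720) = 0.7138; e^(−k_a t) = e^(−1.01×1.720) = 0.1760.
D = 8.837 × (0.7138 − 0.1760) + 1.17 × 0.1760 = 4.753 + 0.2059 = 4.958 mg/L.
DO = C_s − D = 9.44 − 4.958 = 4.482 mg/L.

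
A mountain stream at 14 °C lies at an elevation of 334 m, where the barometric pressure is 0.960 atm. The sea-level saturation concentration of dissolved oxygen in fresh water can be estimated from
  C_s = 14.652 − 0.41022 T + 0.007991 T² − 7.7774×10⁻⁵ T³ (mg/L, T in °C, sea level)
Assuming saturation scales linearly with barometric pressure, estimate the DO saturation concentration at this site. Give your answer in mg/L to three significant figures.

At sea level: C_s = 14.652 − 0.41022×14 + 0.007991×14² − 7.7774×10⁻⁵×14³ = 10.26 mg/L.
Pressure correction: C_s' = 10.26 × 0.960 = 9.851 mg/L.

C_s ≈ 9.85 mg/L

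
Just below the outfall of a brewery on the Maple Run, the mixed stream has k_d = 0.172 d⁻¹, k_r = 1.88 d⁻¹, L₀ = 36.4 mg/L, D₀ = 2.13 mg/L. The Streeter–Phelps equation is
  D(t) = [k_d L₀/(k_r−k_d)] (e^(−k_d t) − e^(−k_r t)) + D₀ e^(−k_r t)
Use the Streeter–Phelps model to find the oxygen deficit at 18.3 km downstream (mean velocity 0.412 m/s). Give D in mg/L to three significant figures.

Travel time t = x/v = 18.3 km / (0.412 m/s) = 18300 m / 0.412 m/s = 44420 s = 0.5141 d.
k_d L₀/(k_r−k_d) = 0.172×36.4/(1.88−0.172) = 6.261/1.708 = 3.666 mg/L.
e^(−k_d t) = e^(−0.172×0.5141) = 0.9154; e^(−k_r t) = e^(−1.88×0.5141) = 0.3804.
D = 3.666 × (0.9154 − 0.3804) + 2.13 × 0.3804 = 1.961 + 0.8103 = 2.771 mg/L.

D ≈ 2.77 mg/L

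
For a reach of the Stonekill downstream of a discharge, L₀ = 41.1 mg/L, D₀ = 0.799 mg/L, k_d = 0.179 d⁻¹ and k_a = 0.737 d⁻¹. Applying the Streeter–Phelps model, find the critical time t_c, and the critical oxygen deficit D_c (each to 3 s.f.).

t_c ≈ 2.42 d; D_c ≈ 6.47 mg/L

At the critical point dD/dt = 0, so k_d L₀ e^(−k_d t) = k_a D. Substituting D(t) from the Streeter–Phelps equation and solving for t gives
t_c = ln[(k_a/k_d)(1 − D₀(k_a−k_d)/(k_d L₀))] / (k_a−k_d).
Here k_a−k_d = 0.5580 d⁻¹ and 1 − D₀(k_a−k_d)/(k_d L₀) = 1 − 0.799×0.5580/(0.179×41.1) = 0.9394, so
t_c = ln(4.117 × 0.9394) / 0.5580 = 1.353 / 0.5580 = 2.424 d.
L(t_c) = L₀ e^(−k_d t_c) = 41.1 × 0.6480 = 26.63 mg/L, and at the critical point k_a D_c = k_d L, so D_c = (0.179/0.737) × 26.63 = 6.468 mg/L.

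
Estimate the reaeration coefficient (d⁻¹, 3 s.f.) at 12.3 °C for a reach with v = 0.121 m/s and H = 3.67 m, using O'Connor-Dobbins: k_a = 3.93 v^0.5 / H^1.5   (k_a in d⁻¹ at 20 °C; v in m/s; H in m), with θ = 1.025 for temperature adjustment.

k_a(20) = 3.93 × 0.121^0.5 / 3.67^1.5 = 3.93 × 0.3479 / 7.031 = 0.1944 d⁻¹.
k_a(12.3) = 0.1944 × 1.025^(12.3−20) = 0.1944 × 0.8268 = 0.1608 d⁻¹.

k_a ≈ 0.161 d⁻¹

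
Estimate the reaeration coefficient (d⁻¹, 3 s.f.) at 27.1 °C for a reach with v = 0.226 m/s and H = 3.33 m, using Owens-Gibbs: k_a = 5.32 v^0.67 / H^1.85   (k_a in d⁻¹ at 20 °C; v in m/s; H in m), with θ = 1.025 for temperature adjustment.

k_a(20) = 5.32 × 0.226^0.67 / 3.33^1.85 = 5.32 × 0.3692 / 9.258 = 0.2121 d⁻¹.
k_a(27.1) = 0.2121 × 1.025^(27.1−20) = 0.2121 × 1.192 = 0.2528 d⁻¹.

k_a ≈ 0.253 d⁻¹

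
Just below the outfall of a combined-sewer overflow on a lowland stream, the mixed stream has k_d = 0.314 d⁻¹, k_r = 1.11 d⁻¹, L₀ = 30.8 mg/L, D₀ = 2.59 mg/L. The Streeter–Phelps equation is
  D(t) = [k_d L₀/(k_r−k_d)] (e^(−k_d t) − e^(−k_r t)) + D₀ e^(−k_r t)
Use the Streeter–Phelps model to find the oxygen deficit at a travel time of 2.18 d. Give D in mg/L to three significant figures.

k_d L₀/(k_r−k_d) = 0.314×30.8/(1.11−0.314) = 9.671/0.7960 = 12.15 mg/L.
e^(−k_d t) = e^(−0.314×2.180) = 0.5043; e^(−k_r t) = e^(−1.11×2.180) = 0.08894.
D = 12.15 × (0.5043 − 0.08894) + 2.59 × 0.08894 = 5.047 + 0.2304 = 5.277 mg/L.

D ≈ 5.28 mg/L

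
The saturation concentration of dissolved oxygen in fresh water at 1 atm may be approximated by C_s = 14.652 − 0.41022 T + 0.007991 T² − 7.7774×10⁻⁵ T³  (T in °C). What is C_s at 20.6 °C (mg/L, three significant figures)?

C_s = 14.652 − 0.41022×20.6 + 0.007991×20.6² − 7.7774×10⁻⁵×20.6³ = 8.913 mg/L.

C_s ≈ 8.91 mg/L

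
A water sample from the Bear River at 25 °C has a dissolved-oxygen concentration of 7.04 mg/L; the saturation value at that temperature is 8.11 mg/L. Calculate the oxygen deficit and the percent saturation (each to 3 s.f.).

D ≈ 1.07 mg/L; 86.8 % saturation

D = C_s − C = 8.11 − 7.04 = 1.07 mg/L.
% saturation = 7.04/8.11 × 100 = 86.8 %.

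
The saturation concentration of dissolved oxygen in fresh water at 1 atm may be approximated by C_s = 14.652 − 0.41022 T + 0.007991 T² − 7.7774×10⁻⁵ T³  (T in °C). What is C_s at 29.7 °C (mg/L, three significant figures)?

C_s ≈ 7.48 mg/L

C_s = 14.652 − 0.41022×29.7 + 0.007991×29.7² − 7.7774×10⁻⁵×29.7³ = 7.480 mg/L.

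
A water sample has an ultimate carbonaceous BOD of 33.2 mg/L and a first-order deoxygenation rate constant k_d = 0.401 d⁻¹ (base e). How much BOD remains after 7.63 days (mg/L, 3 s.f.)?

L_t = L₀ e^(−k_d t) = 33.2 × e^(−0.401×7.63) = 33.2 × 0.04691 = 1.557 mg/L.

L ≈ 1.56 mg/L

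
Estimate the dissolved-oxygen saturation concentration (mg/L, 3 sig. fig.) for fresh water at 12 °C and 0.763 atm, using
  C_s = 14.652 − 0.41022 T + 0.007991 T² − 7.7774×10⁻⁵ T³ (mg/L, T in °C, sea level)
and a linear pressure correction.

C_s ≈ 8.20 mg/L

At sea level: C_s = 14.652 − 0.41022×12 + 0.007991×12² − 7.7774×10⁻⁵×12³ = 10.75 mg/L.
Pressure correction: C_s' = 10.75 × 0.763 = 8.199 mg/L.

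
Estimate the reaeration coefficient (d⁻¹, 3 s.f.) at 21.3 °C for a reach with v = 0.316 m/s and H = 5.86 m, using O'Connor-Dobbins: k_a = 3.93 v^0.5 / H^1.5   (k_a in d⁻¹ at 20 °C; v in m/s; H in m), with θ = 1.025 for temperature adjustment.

k_a(20) = 3.93 × 0.316^0.5 / 5.86^1.5 = 3.93 × 0.5621 / 14.19 = 0.1557 d⁻¹.
k_a(21.3) = 0.1557 × 1.025^(21.3−20) = 0.1557 × 1.033 = 0.1608 d⁻¹.

k_a ≈ 0.161 d⁻¹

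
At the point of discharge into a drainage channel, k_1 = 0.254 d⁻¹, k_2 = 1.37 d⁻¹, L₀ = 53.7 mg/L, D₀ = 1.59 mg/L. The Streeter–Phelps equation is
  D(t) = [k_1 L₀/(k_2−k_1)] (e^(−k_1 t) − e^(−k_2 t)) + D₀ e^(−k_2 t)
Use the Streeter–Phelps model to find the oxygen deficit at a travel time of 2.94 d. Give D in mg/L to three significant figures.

k_1 L₀/(k_2−k_1) = 0.254×53.7/(1.37−0.254) = 13.64/1.116 = 12.22 mg/L.
e^(−k_1 t) = e^(−0.254×2.940) = 0.4739; e^(−k_2 t) = e^(−1.37×2.940) = 0.01781.
D = 12.22 × (0.4739 − 0.01781) + 1.59 × 0.01781 = 5.574 + 0.02832 = 5.603 mg/L.

D ≈ 5.60 mg/L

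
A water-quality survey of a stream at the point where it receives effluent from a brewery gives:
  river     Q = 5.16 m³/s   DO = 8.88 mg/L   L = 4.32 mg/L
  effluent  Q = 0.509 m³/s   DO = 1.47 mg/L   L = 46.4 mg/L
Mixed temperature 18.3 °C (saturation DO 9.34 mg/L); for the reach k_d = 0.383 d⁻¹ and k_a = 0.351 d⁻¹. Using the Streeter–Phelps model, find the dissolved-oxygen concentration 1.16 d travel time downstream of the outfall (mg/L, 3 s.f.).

DO ≈ 6.24 mg/L

Mixed DO = (5.16×8.88 + 0.509×1.47)/(5.16+0.509) = 46.57/5.669 = 8.215 mg/L.
Mixed L₀ = (5.16×4.32 + 0.509×46.4)/(5.669) = 45.91/5.669 = 8.098 mg/L.
Initial deficit D₀ = C_s − DO₀ = 9.34 − 8.215 = 1.125 mg/L.
D(1.16) = [0.383×8.098/(0.351−0.383)](e^(−0.383×1.16) − e^(−0.351×1.16)) + 1.125 e^(−0.351×1.16)
= -96.93 × (0.6413 − 0.6655) + 1.125 × 0.6655 = 3.100 mg/L.
DO = 9.34 − 3.100 = 6.240 mg/L.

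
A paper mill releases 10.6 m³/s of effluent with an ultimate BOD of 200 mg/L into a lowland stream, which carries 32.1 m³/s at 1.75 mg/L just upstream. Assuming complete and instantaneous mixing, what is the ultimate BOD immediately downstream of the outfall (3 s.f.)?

Flow-weighted mixing: C = (Q_r C_r + Q_w C_w)/(Q_r + Q_w)
= (32.1×1.75 + 10.6×200)/(32.1 + 10.6) = 2176/42.70 = 50.96 mg/L.

51.0 mg/L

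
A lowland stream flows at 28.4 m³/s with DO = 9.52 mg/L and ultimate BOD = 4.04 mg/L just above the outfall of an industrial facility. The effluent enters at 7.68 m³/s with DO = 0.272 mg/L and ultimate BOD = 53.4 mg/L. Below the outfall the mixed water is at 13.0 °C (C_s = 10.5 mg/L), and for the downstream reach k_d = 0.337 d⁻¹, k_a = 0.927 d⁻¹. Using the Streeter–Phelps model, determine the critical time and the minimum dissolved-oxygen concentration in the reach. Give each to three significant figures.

Mixed DO = (28.4×9.52 + 7.68×0.272)/(28.4+7.68) = 272.5/36.08 = 7.551 mg/L.
Mixed L₀ = (28.4×4.04 + 7.68×53.4)/(36.08) = 524.8/36.08 = 14.55 mg/L.
Initial deficit D₀ = C_s − DO₀ = 10.5 − 7.551 = 2.949 mg/L.
t_c = (1/0.5900) ln[(0.927/0.337)(1 − 2.949×0.5900/(0.337×14.55))] = 1.695 × ln(1.775) = 0.9722 d.
D_c = (0.337/0.927) × 14.55 × e^(−0.337×0.9722) = 0.3635 × 14.55 × 0.7206 = 3.811 mg/L.
Minimum DO = 10.5 − 3.811 = 6.689 mg/L.

t_c ≈ 0.972 d; minimum DO ≈ 6.69 mg/L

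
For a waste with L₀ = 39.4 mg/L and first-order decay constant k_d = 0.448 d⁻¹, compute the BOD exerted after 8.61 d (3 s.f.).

y_t = L₀(1 − e^(−k_d t)) = 39.4 × (1 − e^(−0.448×8.61))
= 39.4 × (1 − 0.02113) = 39.4 × 0.9789 = 38.57 mg/L.

y ≈ 38.6 mg/L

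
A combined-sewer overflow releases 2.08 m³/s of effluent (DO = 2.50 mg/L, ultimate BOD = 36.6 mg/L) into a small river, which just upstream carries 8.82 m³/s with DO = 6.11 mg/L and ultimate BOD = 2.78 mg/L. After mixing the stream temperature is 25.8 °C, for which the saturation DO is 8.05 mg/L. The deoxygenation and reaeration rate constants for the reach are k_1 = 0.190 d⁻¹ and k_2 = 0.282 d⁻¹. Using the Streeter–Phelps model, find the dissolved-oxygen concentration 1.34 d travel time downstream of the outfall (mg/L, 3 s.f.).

DO ≈ 4.53 mg/L

Mixed DO = (8.82×6.11 + 2.08×2.50)/(8.82+2.08) = 59.09/10.90 = 5.421 mg/L.
Mixed L₀ = (8.82×2.78 + 2.08×36.6)/(10.90) = 100.6/10.90 = 9.234 mg/L.
Initial deficit D₀ = C_s − DO₀ = 8.05 − 5.421 = 2.629 mg/L.
D(1.34) = [0.190×9.234/(0.282−0.190)](e^(−0.190×1.34) − e^(−0.282×1.34)) + 2.629 e^(−0.282×1.34)
= 19.07 × (0.7752 − 0.6853) + 2.629 × 0.6853 = 3.516 mg/L.
DO = 8.05 − 3.516 = 4.534 mg/L.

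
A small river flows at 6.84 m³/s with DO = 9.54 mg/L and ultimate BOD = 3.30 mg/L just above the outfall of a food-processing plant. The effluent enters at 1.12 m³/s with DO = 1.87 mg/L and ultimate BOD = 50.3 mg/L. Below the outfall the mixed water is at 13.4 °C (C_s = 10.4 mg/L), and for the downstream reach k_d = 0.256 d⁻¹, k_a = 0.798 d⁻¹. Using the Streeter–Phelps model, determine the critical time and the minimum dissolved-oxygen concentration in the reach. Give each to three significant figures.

Mixed DO = (6.84×9.54 + 1.12×1.87)/(6.84+1.12) = 67.35/7.960 = 8.461 mg/L.
Mixed L₀ = (6.84×3.30 + 1.12×50.3)/(7.960) = 78.91/7.960 = 9.913 mg/L.
Initial deficit D₀ = C_s − DO₀ = 10.4 − 8.461 = 1.939 mg/L.
t_c = (1/0.5420) ln[(0.798/0.256)(1 − 1.939×0.5420/(0.256×9.913))] = 1.845 × ln(1.826) = 1.111 d.
D_c = (0.256/0.798) × 9.913 × e^(−0.256×1.111) = 0.3208 × 9.913 × 0.7524 = 2.393 mg/L.
Minimum DO = 10.4 − 2.393 = 8.007 mg/L.

t_c ≈ 1.11 d; minimum DO ≈ 8.01 mg/L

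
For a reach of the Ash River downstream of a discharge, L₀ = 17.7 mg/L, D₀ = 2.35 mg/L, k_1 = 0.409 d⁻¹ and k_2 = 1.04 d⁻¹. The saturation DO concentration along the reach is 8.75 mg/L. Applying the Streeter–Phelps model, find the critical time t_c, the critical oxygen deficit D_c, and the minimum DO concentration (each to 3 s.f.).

t_c ≈ 1.12 d; D_c ≈ 4.41 mg/L; min DO ≈ 4.34 mg/L

With k_2/k_1 = 2.543 and 1 − D₀(k_2−k_1)/(k_1 L₀) = 0.7952,
t_c = ln(2.543 × 0.7952) / (1.04 − 0.409) = ln(2.022) / 0.6310 = 0.7041/0.6310 = 1.116 d.
L(t_c) = L₀ e^(−k_1 t_c) = 17.7 × 0.6336 = 11.21 mg/L, and at the critical point k_2 D_c = k_1 L, so D_c = (0.409/1.04) × 11.21 = 4.410 mg/L.
Minimum DO = C_s − D_c = 8.75 − 4.410 = 4.340 mg/L.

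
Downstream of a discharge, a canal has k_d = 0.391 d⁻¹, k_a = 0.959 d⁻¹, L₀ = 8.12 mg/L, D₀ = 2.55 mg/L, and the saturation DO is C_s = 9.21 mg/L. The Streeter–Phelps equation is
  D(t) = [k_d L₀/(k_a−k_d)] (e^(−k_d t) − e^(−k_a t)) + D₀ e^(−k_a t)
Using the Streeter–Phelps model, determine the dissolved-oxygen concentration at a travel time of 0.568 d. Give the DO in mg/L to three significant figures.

DO ≈ 6.50 mg/L

k_d L₀/(k_a−k_d) = 0.391×8.12/(0.959−0.391) = 3.175/0.5680 = 5.590 mg/L.
e^(−k_d t) = e^(−0.391×0.5680) = 0.8008; e^(−k_a t) = e^(−0.959×0.5680) = 0.5800.
D = 5.590 × (0.8008 − 0.5800) + 2.55 × 0.5800 = 1.234 + 1.479 = 2.713 mg/L.
DO = C_s − D = 9.21 − 2.713 = 6.497 mg/L.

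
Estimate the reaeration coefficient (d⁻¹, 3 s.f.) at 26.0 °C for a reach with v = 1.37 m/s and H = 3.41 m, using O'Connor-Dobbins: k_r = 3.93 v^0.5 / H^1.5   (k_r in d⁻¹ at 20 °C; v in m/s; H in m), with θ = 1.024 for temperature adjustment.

k_r ≈ 0.842 d⁻¹

k_r(20) = 3.93 × 1.37^0.5 / 3.41^1.5 = 3.93 × 1.170 / 6.297 = 0.7305 d⁻¹.
k_r(26.0) = 0.7305 × 1.024^(26.0−20) = 0.7305 × 1.153 = 0.8422 d⁻¹.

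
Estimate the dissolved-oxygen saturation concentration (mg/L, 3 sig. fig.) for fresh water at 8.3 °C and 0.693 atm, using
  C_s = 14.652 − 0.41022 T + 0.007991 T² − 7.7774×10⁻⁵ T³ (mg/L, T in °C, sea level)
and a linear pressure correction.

At sea level: C_s = 14.652 − 0.41022×8.3 + 0.007991×8.3² − 7.7774×10⁻⁵×8.3³ = 11.75 mg/L.
Pressure correction: C_s' = 11.75 × 0.693 = 8.145 mg/L.

C_s ≈ 8.14 mg/L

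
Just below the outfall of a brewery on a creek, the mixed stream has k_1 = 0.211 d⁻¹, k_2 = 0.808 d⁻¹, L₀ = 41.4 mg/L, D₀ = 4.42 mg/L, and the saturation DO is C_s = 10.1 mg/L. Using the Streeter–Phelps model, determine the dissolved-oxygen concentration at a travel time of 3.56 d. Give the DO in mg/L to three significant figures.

k_1 L₀/(k_2−k_1) = 0.211×41.4/(0.808−0.211) = 8.735/0.5970 = 14.63 mg/L.
e^(−k_1 t) = e^(−0.211×3.560) = 0.4718; e^(−k_2 t) = e^(−0.808×3.560) = 0.05633.
D = 14.63 × (0.4718 − 0.05633) + 4.42 × 0.05633 = 6.079 + 0.2490 = 6.328 mg/L.
DO = C_s − D = 10.1 − 6.328 = 3.772 mg/L.

DO ≈ 3.77 mg/L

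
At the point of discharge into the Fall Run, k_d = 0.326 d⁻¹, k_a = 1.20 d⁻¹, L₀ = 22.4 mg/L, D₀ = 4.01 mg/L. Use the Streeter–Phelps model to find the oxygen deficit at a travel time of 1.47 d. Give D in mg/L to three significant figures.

k_d L₀/(k_a−k_d) = 0.326×22.4/(1.20−0.326) = 7.302/0.8740 = 8.355 mg/L.
e^(−k_d t) = e^(−0.326×1.470) = 0.6193; e^(−k_a t) = e^(−1.20×1.470) = 0.1714.
D = 8.355 × (0.6193 − 0.1714) + 4.01 × 0.1714 = 3.742 + 0.6871 = 4.429 mg/L.

D ≈ 4.43 mg/L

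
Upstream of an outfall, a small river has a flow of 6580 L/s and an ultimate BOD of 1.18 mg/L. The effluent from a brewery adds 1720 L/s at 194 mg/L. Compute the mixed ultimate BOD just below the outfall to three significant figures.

Flow-weighted mixing: C = (Q_r C_r + Q_w C_w)/(Q_r + Q_w)
= (6580×1.18 + 1720×194)/(6580 + 1720) = 341400/8300 = 41.14 mg/L.

41.1 mg/L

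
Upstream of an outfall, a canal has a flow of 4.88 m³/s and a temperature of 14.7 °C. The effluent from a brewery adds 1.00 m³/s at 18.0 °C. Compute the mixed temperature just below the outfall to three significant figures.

15.3 °C

Flow-weighted mixing: C = (Q_r C_r + Q_w C_w)/(Q_r + Q_w)
= (4.88×14.7 + 1.00×18.0)/(4.88 + 1.00) = 89.74/5.880 = 15.26 °C.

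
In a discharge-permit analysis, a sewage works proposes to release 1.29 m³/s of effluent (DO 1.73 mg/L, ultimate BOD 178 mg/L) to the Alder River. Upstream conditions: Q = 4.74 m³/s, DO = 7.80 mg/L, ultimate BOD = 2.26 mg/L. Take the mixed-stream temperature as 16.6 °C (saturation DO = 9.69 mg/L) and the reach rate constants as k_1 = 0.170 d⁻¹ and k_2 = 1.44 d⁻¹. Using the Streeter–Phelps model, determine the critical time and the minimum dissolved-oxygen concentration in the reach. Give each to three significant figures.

t_c ≈ 0.965 d; minimum DO ≈ 5.70 mg/L

Mixed DO = (4.74×7.80 + 1.29×1.73)/(4.74+1.29) = 39.20/6.030 = 6.501 mg/L.
Mixed L₀ = (4.74×2.26 + 1.29×178)/(6.030) = 240.3/6.030 = 39.86 mg/L.
Initial deficit D₀ = C_s − DO₀ = 9.69 − 6.501 = 3.189 mg/L.
t_c = (1/1.270) ln[(1.44/0.170)(1 − 3.189×1.270/(0.170×39.86))] = 0.7874 × ln(3.408) = 0.9655 d.
D_c = (0.170/1.44) × 39.86 × e^(−0.170×0.9655) = 0.1181 × 39.86 × 0.8486 = 3.993 mg/L.
Minimum DO = 9.69 − 3.993 = 5.697 mg/L.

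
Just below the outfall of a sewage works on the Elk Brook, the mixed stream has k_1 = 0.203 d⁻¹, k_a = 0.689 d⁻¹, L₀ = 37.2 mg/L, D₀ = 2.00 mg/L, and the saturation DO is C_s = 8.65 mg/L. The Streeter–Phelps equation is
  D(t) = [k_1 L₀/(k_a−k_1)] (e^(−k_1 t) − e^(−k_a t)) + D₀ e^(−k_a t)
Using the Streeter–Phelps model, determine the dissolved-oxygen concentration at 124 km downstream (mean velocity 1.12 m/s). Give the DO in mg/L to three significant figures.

DO ≈ 2.27 mg/L

Travel time t = x/v = 124 km / (1.12 m/s) = 124000 m / 1.12 m/s = 110700 s = 1.281 d.
k_1 L₀/(k_a−k_1) = 0.203×37.2/(0.689−0.203) = 7.552/0.4860 = 15.54 mg/L.
e^(−k_1 t) = e^(−0.203×1.281) = 0.7710; e^(−k_a t) = e^(−0.689×1.281) = 0.4136.
D = 15.54 × (0.7710 − 0.4136) + 2.00 × 0.4136 = 5.553 + 0.8272 = 6.380 mg/L.
DO = C_s − D = 8.65 − 6.380 = 2.270 mg/L.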